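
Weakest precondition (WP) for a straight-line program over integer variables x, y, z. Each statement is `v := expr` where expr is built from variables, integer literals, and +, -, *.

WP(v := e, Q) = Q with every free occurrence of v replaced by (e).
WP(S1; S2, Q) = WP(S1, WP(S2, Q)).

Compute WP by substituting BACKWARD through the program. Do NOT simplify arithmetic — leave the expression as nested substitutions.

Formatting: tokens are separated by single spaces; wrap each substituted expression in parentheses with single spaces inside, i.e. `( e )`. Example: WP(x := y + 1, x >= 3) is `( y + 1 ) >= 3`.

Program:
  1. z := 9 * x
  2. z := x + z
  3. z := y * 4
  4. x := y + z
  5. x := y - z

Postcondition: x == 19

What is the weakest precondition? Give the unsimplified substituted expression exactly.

post: x == 19
stmt 5: x := y - z  -- replace 1 occurrence(s) of x with (y - z)
  => ( y - z ) == 19
stmt 4: x := y + z  -- replace 0 occurrence(s) of x with (y + z)
  => ( y - z ) == 19
stmt 3: z := y * 4  -- replace 1 occurrence(s) of z with (y * 4)
  => ( y - ( y * 4 ) ) == 19
stmt 2: z := x + z  -- replace 0 occurrence(s) of z with (x + z)
  => ( y - ( y * 4 ) ) == 19
stmt 1: z := 9 * x  -- replace 0 occurrence(s) of z with (9 * x)
  => ( y - ( y * 4 ) ) == 19

Answer: ( y - ( y * 4 ) ) == 19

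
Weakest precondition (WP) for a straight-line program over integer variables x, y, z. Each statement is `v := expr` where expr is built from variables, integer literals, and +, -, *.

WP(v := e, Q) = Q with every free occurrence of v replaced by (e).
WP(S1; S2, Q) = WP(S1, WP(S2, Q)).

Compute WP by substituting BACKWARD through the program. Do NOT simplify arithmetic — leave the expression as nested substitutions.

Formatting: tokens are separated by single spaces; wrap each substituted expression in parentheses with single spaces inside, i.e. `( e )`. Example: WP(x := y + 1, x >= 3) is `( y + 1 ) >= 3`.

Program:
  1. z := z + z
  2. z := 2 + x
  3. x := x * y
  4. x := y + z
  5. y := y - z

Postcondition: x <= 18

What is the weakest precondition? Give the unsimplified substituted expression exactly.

post: x <= 18
stmt 5: y := y - z  -- replace 0 occurrence(s) of y with (y - z)
  => x <= 18
stmt 4: x := y + z  -- replace 1 occurrence(s) of x with (y + z)
  => ( y + z ) <= 18
stmt 3: x := x * y  -- replace 0 occurrence(s) of x with (x * y)
  => ( y + z ) <= 18
stmt 2: z := 2 + x  -- replace 1 occurrence(s) of z with (2 + x)
  => ( y + ( 2 + x ) ) <= 18
stmt 1: z := z + z  -- replace 0 occurrence(s) of z with (z + z)
  => ( y + ( 2 + x ) ) <= 18

Answer: ( y + ( 2 + x ) ) <= 18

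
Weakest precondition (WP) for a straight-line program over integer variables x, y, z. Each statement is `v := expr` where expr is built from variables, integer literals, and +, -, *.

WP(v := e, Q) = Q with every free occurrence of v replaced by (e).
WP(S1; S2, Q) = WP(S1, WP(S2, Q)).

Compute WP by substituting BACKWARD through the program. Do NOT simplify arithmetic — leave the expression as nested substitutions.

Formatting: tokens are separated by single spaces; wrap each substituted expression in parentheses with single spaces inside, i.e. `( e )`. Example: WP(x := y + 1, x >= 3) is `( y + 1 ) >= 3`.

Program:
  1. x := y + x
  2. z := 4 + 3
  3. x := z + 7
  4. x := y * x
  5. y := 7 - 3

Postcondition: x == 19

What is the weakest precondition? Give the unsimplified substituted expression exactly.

Answer: ( y * ( ( 4 + 3 ) + 7 ) ) == 19

Derivation:
post: x == 19
stmt 5: y := 7 - 3  -- replace 0 occurrence(s) of y with (7 - 3)
  => x == 19
stmt 4: x := y * x  -- replace 1 occurrence(s) of x with (y * x)
  => ( y * x ) == 19
stmt 3: x := z + 7  -- replace 1 occurrence(s) of x with (z + 7)
  => ( y * ( z + 7 ) ) == 19
stmt 2: z := 4 + 3  -- replace 1 occurrence(s) of z with (4 + 3)
  => ( y * ( ( 4 + 3 ) + 7 ) ) == 19
stmt 1: x := y + x  -- replace 0 occurrence(s) of x with (y + x)
  => ( y * ( ( 4 + 3 ) + 7 ) ) == 19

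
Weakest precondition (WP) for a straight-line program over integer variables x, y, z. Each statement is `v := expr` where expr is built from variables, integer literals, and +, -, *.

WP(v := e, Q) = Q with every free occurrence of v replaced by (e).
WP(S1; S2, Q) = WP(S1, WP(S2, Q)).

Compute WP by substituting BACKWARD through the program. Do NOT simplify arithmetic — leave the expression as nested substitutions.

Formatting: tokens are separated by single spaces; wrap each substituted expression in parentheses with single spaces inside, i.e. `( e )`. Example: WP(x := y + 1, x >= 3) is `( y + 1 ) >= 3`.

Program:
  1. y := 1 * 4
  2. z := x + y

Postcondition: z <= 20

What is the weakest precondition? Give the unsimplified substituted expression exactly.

Answer: ( x + ( 1 * 4 ) ) <= 20

Derivation:
post: z <= 20
stmt 2: z := x + y  -- replace 1 occurrence(s) of z with (x + y)
  => ( x + y ) <= 20
stmt 1: y := 1 * 4  -- replace 1 occurrence(s) of y with (1 * 4)
  => ( x + ( 1 * 4 ) ) <= 20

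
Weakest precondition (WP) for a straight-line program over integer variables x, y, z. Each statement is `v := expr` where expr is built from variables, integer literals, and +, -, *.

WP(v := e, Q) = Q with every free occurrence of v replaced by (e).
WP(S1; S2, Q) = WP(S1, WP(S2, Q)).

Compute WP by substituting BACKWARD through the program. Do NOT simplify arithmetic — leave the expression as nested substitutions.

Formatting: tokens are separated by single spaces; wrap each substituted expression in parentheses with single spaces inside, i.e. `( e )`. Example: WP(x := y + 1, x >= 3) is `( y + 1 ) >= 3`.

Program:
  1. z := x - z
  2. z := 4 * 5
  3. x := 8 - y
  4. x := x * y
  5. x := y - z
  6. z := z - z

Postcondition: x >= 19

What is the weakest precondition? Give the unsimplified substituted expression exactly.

Answer: ( y - ( 4 * 5 ) ) >= 19

Derivation:
post: x >= 19
stmt 6: z := z - z  -- replace 0 occurrence(s) of z with (z - z)
  => x >= 19
stmt 5: x := y - z  -- replace 1 occurrence(s) of x with (y - z)
  => ( y - z ) >= 19
stmt 4: x := x * y  -- replace 0 occurrence(s) of x with (x * y)
  => ( y - z ) >= 19
stmt 3: x := 8 - y  -- replace 0 occurrence(s) of x with (8 - y)
  => ( y - z ) >= 19
stmt 2: z := 4 * 5  -- replace 1 occurrence(s) of z with (4 * 5)
  => ( y - ( 4 * 5 ) ) >= 19
stmt 1: z := x - z  -- replace 0 occurrence(s) of z with (x - z)
  => ( y - ( 4 * 5 ) ) >= 19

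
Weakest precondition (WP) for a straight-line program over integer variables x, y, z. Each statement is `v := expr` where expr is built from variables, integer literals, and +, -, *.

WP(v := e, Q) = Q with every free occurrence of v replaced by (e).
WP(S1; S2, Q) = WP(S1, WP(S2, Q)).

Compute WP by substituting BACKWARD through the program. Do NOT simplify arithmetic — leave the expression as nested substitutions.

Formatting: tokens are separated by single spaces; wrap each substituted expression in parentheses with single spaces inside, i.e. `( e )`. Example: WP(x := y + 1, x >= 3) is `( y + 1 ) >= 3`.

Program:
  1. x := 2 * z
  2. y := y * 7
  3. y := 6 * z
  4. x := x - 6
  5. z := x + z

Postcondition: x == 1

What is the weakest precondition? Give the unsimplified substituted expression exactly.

post: x == 1
stmt 5: z := x + z  -- replace 0 occurrence(s) of z with (x + z)
  => x == 1
stmt 4: x := x - 6  -- replace 1 occurrence(s) of x with (x - 6)
  => ( x - 6 ) == 1
stmt 3: y := 6 * z  -- replace 0 occurrence(s) of y with (6 * z)
  => ( x - 6 ) == 1
stmt 2: y := y * 7  -- replace 0 occurrence(s) of y with (y * 7)
  => ( x - 6 ) == 1
stmt 1: x := 2 * z  -- replace 1 occurrence(s) of x with (2 * z)
  => ( ( 2 * z ) - 6 ) == 1

Answer: ( ( 2 * z ) - 6 ) == 1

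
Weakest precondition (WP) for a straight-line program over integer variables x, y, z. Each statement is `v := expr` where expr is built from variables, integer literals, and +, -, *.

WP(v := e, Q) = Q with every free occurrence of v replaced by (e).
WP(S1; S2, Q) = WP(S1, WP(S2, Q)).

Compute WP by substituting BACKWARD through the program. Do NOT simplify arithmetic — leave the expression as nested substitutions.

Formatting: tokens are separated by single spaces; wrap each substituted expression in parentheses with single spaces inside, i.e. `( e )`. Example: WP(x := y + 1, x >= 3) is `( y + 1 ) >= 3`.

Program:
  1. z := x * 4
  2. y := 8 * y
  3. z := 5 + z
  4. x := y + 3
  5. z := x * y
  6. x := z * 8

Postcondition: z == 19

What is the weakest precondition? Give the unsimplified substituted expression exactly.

post: z == 19
stmt 6: x := z * 8  -- replace 0 occurrence(s) of x with (z * 8)
  => z == 19
stmt 5: z := x * y  -- replace 1 occurrence(s) of z with (x * y)
  => ( x * y ) == 19
stmt 4: x := y + 3  -- replace 1 occurrence(s) of x with (y + 3)
  => ( ( y + 3 ) * y ) == 19
stmt 3: z := 5 + z  -- replace 0 occurrence(s) of z with (5 + z)
  => ( ( y + 3 ) * y ) == 19
stmt 2: y := 8 * y  -- replace 2 occurrence(s) of y with (8 * y)
  => ( ( ( 8 * y ) + 3 ) * ( 8 * y ) ) == 19
stmt 1: z := x * 4  -- replace 0 occurrence(s) of z with (x * 4)
  => ( ( ( 8 * y ) + 3 ) * ( 8 * y ) ) == 19

Answer: ( ( ( 8 * y ) + 3 ) * ( 8 * y ) ) == 19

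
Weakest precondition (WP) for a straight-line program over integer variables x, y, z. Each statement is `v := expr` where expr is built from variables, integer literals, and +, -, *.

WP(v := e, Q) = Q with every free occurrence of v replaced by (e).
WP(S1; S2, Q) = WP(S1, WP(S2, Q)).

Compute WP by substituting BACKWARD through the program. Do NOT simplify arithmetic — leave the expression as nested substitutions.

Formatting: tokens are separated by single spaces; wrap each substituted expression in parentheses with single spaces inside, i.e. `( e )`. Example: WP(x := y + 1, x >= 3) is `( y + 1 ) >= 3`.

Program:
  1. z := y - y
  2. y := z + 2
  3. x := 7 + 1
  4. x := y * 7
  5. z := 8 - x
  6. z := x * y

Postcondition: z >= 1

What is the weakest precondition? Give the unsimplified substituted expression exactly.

Answer: ( ( ( ( y - y ) + 2 ) * 7 ) * ( ( y - y ) + 2 ) ) >= 1

Derivation:
post: z >= 1
stmt 6: z := x * y  -- replace 1 occurrence(s) of z with (x * y)
  => ( x * y ) >= 1
stmt 5: z := 8 - x  -- replace 0 occurrence(s) of z with (8 - x)
  => ( x * y ) >= 1
stmt 4: x := y * 7  -- replace 1 occurrence(s) of x with (y * 7)
  => ( ( y * 7 ) * y ) >= 1
stmt 3: x := 7 + 1  -- replace 0 occurrence(s) of x with (7 + 1)
  => ( ( y * 7 ) * y ) >= 1
stmt 2: y := z + 2  -- replace 2 occurrence(s) of y with (z + 2)
  => ( ( ( z + 2 ) * 7 ) * ( z + 2 ) ) >= 1
stmt 1: z := y - y  -- replace 2 occurrence(s) of z with (y - y)
  => ( ( ( ( y - y ) + 2 ) * 7 ) * ( ( y - y ) + 2 ) ) >= 1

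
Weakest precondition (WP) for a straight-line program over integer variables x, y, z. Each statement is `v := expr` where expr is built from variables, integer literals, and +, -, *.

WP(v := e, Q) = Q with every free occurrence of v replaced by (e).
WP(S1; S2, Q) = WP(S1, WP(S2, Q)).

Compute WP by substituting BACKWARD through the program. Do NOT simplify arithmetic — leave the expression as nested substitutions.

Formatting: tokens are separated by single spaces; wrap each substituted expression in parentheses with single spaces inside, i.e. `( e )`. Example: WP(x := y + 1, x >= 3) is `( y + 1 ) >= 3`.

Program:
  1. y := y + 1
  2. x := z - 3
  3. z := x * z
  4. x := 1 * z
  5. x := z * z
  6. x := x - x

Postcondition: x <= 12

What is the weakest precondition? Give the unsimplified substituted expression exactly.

post: x <= 12
stmt 6: x := x - x  -- replace 1 occurrence(s) of x with (x - x)
  => ( x - x ) <= 12
stmt 5: x := z * z  -- replace 2 occurrence(s) of x with (z * z)
  => ( ( z * z ) - ( z * z ) ) <= 12
stmt 4: x := 1 * z  -- replace 0 occurrence(s) of x with (1 * z)
  => ( ( z * z ) - ( z * z ) ) <= 12
stmt 3: z := x * z  -- replace 4 occurrence(s) of z with (x * z)
  => ( ( ( x * z ) * ( x * z ) ) - ( ( x * z ) * ( x * z ) ) ) <= 12
stmt 2: x := z - 3  -- replace 4 occurrence(s) of x with (z - 3)
  => ( ( ( ( z - 3 ) * z ) * ( ( z - 3 ) * z ) ) - ( ( ( z - 3 ) * z ) * ( ( z - 3 ) * z ) ) ) <= 12
stmt 1: y := y + 1  -- replace 0 occurrence(s) of y with (y + 1)
  => ( ( ( ( z - 3 ) * z ) * ( ( z - 3 ) * z ) ) - ( ( ( z - 3 ) * z ) * ( ( z - 3 ) * z ) ) ) <= 12

Answer: ( ( ( ( z - 3 ) * z ) * ( ( z - 3 ) * z ) ) - ( ( ( z - 3 ) * z ) * ( ( z - 3 ) * z ) ) ) <= 12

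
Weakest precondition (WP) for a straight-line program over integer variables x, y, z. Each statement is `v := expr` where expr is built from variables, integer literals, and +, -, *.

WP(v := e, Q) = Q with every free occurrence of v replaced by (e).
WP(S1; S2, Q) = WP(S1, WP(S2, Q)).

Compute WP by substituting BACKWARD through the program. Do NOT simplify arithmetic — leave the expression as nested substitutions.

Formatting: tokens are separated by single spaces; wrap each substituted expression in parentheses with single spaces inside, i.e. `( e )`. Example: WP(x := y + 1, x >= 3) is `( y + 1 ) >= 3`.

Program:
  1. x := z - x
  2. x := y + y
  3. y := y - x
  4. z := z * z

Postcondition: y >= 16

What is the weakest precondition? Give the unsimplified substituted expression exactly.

post: y >= 16
stmt 4: z := z * z  -- replace 0 occurrence(s) of z with (z * z)
  => y >= 16
stmt 3: y := y - x  -- replace 1 occurrence(s) of y with (y - x)
  => ( y - x ) >= 16
stmt 2: x := y + y  -- replace 1 occurrence(s) of x with (y + y)
  => ( y - ( y + y ) ) >= 16
stmt 1: x := z - x  -- replace 0 occurrence(s) of x with (z - x)
  => ( y - ( y + y ) ) >= 16

Answer: ( y - ( y + y ) ) >= 16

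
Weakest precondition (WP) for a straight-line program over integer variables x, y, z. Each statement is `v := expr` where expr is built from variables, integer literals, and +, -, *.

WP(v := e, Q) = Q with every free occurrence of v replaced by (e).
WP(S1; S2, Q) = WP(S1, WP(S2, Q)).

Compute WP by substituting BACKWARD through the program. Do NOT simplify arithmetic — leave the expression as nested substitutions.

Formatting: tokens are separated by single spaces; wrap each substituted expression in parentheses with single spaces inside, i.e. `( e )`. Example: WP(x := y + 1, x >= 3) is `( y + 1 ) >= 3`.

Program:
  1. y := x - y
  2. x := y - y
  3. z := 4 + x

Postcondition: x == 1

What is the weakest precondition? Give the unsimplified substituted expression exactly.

Answer: ( ( x - y ) - ( x - y ) ) == 1

Derivation:
post: x == 1
stmt 3: z := 4 + x  -- replace 0 occurrence(s) of z with (4 + x)
  => x == 1
stmt 2: x := y - y  -- replace 1 occurrence(s) of x with (y - y)
  => ( y - y ) == 1
stmt 1: y := x - y  -- replace 2 occurrence(s) of y with (x - y)
  => ( ( x - y ) - ( x - y ) ) == 1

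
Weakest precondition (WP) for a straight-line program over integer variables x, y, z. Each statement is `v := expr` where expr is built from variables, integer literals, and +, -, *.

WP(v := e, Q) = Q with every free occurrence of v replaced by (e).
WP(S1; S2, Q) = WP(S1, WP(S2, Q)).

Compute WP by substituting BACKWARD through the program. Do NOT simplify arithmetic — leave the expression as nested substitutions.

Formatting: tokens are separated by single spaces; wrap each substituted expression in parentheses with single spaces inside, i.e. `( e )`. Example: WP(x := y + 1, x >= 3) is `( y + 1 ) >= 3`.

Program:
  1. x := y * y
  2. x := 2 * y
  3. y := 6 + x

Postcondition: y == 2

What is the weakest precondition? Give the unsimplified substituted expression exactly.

post: y == 2
stmt 3: y := 6 + x  -- replace 1 occurrence(s) of y with (6 + x)
  => ( 6 + x ) == 2
stmt 2: x := 2 * y  -- replace 1 occurrence(s) of x with (2 * y)
  => ( 6 + ( 2 * y ) ) == 2
stmt 1: x := y * y  -- replace 0 occurrence(s) of x with (y * y)
  => ( 6 + ( 2 * y ) ) == 2

Answer: ( 6 + ( 2 * y ) ) == 2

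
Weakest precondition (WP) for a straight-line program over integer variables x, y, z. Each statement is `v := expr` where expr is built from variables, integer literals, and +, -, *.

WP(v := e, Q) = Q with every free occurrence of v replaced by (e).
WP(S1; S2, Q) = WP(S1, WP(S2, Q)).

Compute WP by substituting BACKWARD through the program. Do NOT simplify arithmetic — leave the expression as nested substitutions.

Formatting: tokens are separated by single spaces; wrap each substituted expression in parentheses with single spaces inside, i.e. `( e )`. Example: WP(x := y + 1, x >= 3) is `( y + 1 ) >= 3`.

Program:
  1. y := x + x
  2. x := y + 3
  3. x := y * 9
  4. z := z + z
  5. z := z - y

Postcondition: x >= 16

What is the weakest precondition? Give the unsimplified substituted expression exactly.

Answer: ( ( x + x ) * 9 ) >= 16

Derivation:
post: x >= 16
stmt 5: z := z - y  -- replace 0 occurrence(s) of z with (z - y)
  => x >= 16
stmt 4: z := z + z  -- replace 0 occurrence(s) of z with (z + z)
  => x >= 16
stmt 3: x := y * 9  -- replace 1 occurrence(s) of x with (y * 9)
  => ( y * 9 ) >= 16
stmt 2: x := y + 3  -- replace 0 occurrence(s) of x with (y + 3)
  => ( y * 9 ) >= 16
stmt 1: y := x + x  -- replace 1 occurrence(s) of y with (x + x)
  => ( ( x + x ) * 9 ) >= 16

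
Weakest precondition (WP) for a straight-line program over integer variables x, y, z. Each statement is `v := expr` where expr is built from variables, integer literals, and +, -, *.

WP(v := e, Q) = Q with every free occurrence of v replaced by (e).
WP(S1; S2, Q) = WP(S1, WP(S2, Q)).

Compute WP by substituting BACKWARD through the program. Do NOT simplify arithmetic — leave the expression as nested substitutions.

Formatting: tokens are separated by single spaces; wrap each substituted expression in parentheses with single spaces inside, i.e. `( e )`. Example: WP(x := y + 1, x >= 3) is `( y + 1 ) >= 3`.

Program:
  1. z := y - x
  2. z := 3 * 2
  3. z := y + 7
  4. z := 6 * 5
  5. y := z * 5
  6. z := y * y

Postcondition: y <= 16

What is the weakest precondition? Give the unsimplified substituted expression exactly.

post: y <= 16
stmt 6: z := y * y  -- replace 0 occurrence(s) of z with (y * y)
  => y <= 16
stmt 5: y := z * 5  -- replace 1 occurrence(s) of y with (z * 5)
  => ( z * 5 ) <= 16
stmt 4: z := 6 * 5  -- replace 1 occurrence(s) of z with (6 * 5)
  => ( ( 6 * 5 ) * 5 ) <= 16
stmt 3: z := y + 7  -- replace 0 occurrence(s) of z with (y + 7)
  => ( ( 6 * 5 ) * 5 ) <= 16
stmt 2: z := 3 * 2  -- replace 0 occurrence(s) of z with (3 * 2)
  => ( ( 6 * 5 ) * 5 ) <= 16
stmt 1: z := y - x  -- replace 0 occurrence(s) of z with (y - x)
  => ( ( 6 * 5 ) * 5 ) <= 16

Answer: ( ( 6 * 5 ) * 5 ) <= 16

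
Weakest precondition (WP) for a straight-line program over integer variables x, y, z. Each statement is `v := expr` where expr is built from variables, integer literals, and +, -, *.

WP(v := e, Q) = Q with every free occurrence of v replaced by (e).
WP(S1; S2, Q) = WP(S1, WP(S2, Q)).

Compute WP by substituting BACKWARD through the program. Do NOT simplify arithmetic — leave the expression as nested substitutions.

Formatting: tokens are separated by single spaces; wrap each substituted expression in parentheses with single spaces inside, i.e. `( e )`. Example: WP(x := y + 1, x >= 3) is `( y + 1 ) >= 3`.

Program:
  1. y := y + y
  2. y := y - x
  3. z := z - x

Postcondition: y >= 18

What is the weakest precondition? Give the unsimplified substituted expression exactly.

Answer: ( ( y + y ) - x ) >= 18

Derivation:
post: y >= 18
stmt 3: z := z - x  -- replace 0 occurrence(s) of z with (z - x)
  => y >= 18
stmt 2: y := y - x  -- replace 1 occurrence(s) of y with (y - x)
  => ( y - x ) >= 18
stmt 1: y := y + y  -- replace 1 occurrence(s) of y with (y + y)
  => ( ( y + y ) - x ) >= 18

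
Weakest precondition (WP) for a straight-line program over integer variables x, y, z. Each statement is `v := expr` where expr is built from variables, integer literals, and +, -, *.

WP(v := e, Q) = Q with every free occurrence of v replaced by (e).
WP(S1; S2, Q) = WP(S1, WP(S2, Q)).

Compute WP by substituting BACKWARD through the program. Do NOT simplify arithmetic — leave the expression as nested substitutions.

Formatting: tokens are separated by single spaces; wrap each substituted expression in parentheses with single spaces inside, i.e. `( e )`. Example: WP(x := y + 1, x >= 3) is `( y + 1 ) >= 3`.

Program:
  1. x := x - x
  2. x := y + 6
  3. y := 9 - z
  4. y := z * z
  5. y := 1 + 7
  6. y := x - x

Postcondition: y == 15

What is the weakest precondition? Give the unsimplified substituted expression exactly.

post: y == 15
stmt 6: y := x - x  -- replace 1 occurrence(s) of y with (x - x)
  => ( x - x ) == 15
stmt 5: y := 1 + 7  -- replace 0 occurrence(s) of y with (1 + 7)
  => ( x - x ) == 15
stmt 4: y := z * z  -- replace 0 occurrence(s) of y with (z * z)
  => ( x - x ) == 15
stmt 3: y := 9 - z  -- replace 0 occurrence(s) of y with (9 - z)
  => ( x - x ) == 15
stmt 2: x := y + 6  -- replace 2 occurrence(s) of x with (y + 6)
  => ( ( y + 6 ) - ( y + 6 ) ) == 15
stmt 1: x := x - x  -- replace 0 occurrence(s) of x with (x - x)
  => ( ( y + 6 ) - ( y + 6 ) ) == 15

Answer: ( ( y + 6 ) - ( y + 6 ) ) == 15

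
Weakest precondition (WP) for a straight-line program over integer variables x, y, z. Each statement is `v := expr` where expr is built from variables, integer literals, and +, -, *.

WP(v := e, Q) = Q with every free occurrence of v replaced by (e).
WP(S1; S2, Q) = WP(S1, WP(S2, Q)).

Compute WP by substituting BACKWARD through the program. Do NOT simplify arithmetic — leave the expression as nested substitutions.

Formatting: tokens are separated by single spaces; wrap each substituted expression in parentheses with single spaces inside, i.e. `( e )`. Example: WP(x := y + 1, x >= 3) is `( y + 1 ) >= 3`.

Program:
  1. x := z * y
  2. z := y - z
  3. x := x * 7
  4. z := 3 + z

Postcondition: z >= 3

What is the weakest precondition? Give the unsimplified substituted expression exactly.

Answer: ( 3 + ( y - z ) ) >= 3

Derivation:
post: z >= 3
stmt 4: z := 3 + z  -- replace 1 occurrence(s) of z with (3 + z)
  => ( 3 + z ) >= 3
stmt 3: x := x * 7  -- replace 0 occurrence(s) of x with (x * 7)
  => ( 3 + z ) >= 3
stmt 2: z := y - z  -- replace 1 occurrence(s) of z with (y - z)
  => ( 3 + ( y - z ) ) >= 3
stmt 1: x := z * y  -- replace 0 occurrence(s) of x with (z * y)
  => ( 3 + ( y - z ) ) >= 3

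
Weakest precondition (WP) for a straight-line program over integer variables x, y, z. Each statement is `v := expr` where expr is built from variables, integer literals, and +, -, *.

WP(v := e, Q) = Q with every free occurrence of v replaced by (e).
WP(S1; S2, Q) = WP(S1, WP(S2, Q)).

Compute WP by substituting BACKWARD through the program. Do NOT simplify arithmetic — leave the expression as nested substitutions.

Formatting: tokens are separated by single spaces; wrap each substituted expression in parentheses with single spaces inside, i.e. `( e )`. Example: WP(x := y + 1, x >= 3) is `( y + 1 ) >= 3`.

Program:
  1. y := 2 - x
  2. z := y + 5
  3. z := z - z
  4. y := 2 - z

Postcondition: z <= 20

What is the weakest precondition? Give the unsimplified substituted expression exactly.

post: z <= 20
stmt 4: y := 2 - z  -- replace 0 occurrence(s) of y with (2 - z)
  => z <= 20
stmt 3: z := z - z  -- replace 1 occurrence(s) of z with (z - z)
  => ( z - z ) <= 20
stmt 2: z := y + 5  -- replace 2 occurrence(s) of z with (y + 5)
  => ( ( y + 5 ) - ( y + 5 ) ) <= 20
stmt 1: y := 2 - x  -- replace 2 occurrence(s) of y with (2 - x)
  => ( ( ( 2 - x ) + 5 ) - ( ( 2 - x ) + 5 ) ) <= 20

Answer: ( ( ( 2 - x ) + 5 ) - ( ( 2 - x ) + 5 ) ) <= 20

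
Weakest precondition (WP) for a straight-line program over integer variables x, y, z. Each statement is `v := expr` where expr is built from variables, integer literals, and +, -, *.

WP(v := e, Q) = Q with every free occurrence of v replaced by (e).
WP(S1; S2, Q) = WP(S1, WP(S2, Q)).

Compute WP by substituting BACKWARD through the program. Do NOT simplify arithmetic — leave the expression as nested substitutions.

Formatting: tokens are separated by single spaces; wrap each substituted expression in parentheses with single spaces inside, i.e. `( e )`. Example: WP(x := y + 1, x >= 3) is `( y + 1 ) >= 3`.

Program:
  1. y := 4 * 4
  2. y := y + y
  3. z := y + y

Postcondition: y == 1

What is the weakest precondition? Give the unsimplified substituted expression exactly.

post: y == 1
stmt 3: z := y + y  -- replace 0 occurrence(s) of z with (y + y)
  => y == 1
stmt 2: y := y + y  -- replace 1 occurrence(s) of y with (y + y)
  => ( y + y ) == 1
stmt 1: y := 4 * 4  -- replace 2 occurrence(s) of y with (4 * 4)
  => ( ( 4 * 4 ) + ( 4 * 4 ) ) == 1

Answer: ( ( 4 * 4 ) + ( 4 * 4 ) ) == 1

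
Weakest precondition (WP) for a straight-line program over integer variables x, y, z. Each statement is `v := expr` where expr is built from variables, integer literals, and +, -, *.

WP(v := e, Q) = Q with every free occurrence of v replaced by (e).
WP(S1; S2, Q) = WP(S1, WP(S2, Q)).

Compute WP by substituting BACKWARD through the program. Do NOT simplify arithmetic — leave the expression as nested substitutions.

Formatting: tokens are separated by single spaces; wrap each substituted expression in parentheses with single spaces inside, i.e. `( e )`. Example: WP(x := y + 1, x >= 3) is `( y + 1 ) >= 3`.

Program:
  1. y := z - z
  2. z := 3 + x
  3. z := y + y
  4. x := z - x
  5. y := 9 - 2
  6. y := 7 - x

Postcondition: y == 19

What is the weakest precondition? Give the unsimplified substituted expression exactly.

Answer: ( 7 - ( ( ( z - z ) + ( z - z ) ) - x ) ) == 19

Derivation:
post: y == 19
stmt 6: y := 7 - x  -- replace 1 occurrence(s) of y with (7 - x)
  => ( 7 - x ) == 19
stmt 5: y := 9 - 2  -- replace 0 occurrence(s) of y with (9 - 2)
  => ( 7 - x ) == 19
stmt 4: x := z - x  -- replace 1 occurrence(s) of x with (z - x)
  => ( 7 - ( z - x ) ) == 19
stmt 3: z := y + y  -- replace 1 occurrence(s) of z with (y + y)
  => ( 7 - ( ( y + y ) - x ) ) == 19
stmt 2: z := 3 + x  -- replace 0 occurrence(s) of z with (3 + x)
  => ( 7 - ( ( y + y ) - x ) ) == 19
stmt 1: y := z - z  -- replace 2 occurrence(s) of y with (z - z)
  => ( 7 - ( ( ( z - z ) + ( z - z ) ) - x ) ) == 19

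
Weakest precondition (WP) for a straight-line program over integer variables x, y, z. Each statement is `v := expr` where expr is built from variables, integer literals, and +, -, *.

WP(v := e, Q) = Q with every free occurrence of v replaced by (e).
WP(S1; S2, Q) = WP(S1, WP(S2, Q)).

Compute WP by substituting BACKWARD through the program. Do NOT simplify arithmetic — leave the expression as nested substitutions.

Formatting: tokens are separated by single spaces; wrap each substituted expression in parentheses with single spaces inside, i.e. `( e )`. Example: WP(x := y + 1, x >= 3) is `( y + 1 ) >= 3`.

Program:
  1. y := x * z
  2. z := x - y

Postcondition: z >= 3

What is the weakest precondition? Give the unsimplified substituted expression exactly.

Answer: ( x - ( x * z ) ) >= 3

Derivation:
post: z >= 3
stmt 2: z := x - y  -- replace 1 occurrence(s) of z with (x - y)
  => ( x - y ) >= 3
stmt 1: y := x * z  -- replace 1 occurrence(s) of y with (x * z)
  => ( x - ( x * z ) ) >= 3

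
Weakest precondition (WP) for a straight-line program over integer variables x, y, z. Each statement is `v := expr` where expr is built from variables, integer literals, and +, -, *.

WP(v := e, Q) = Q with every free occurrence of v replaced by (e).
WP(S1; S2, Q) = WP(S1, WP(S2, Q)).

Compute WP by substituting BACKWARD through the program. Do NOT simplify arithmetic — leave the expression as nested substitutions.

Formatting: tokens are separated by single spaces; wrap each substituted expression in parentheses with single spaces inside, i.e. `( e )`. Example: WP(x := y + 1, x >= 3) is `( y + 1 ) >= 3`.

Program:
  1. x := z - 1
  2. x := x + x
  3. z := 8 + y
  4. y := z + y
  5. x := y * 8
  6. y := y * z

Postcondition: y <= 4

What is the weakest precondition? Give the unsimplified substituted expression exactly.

Answer: ( ( ( 8 + y ) + y ) * ( 8 + y ) ) <= 4

Derivation:
post: y <= 4
stmt 6: y := y * z  -- replace 1 occurrence(s) of y with (y * z)
  => ( y * z ) <= 4
stmt 5: x := y * 8  -- replace 0 occurrence(s) of x with (y * 8)
  => ( y * z ) <= 4
stmt 4: y := z + y  -- replace 1 occurrence(s) of y with (z + y)
  => ( ( z + y ) * z ) <= 4
stmt 3: z := 8 + y  -- replace 2 occurrence(s) of z with (8 + y)
  => ( ( ( 8 + y ) + y ) * ( 8 + y ) ) <= 4
stmt 2: x := x + x  -- replace 0 occurrence(s) of x with (x + x)
  => ( ( ( 8 + y ) + y ) * ( 8 + y ) ) <= 4
stmt 1: x := z - 1  -- replace 0 occurrence(s) of x with (z - 1)
  => ( ( ( 8 + y ) + y ) * ( 8 + y ) ) <= 4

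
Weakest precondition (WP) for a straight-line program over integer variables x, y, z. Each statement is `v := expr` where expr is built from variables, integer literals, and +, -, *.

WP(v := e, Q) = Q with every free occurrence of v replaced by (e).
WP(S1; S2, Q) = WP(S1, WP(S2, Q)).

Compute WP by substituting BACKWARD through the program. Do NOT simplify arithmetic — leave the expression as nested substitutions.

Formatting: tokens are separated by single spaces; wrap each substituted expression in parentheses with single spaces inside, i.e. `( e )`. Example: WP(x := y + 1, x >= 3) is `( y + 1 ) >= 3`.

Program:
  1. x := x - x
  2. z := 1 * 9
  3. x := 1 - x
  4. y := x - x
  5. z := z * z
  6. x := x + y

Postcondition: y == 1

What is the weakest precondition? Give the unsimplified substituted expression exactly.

post: y == 1
stmt 6: x := x + y  -- replace 0 occurrence(s) of x with (x + y)
  => y == 1
stmt 5: z := z * z  -- replace 0 occurrence(s) of z with (z * z)
  => y == 1
stmt 4: y := x - x  -- replace 1 occurrence(s) of y with (x - x)
  => ( x - x ) == 1
stmt 3: x := 1 - x  -- replace 2 occurrence(s) of x with (1 - x)
  => ( ( 1 - x ) - ( 1 - x ) ) == 1
stmt 2: z := 1 * 9  -- replace 0 occurrence(s) of z with (1 * 9)
  => ( ( 1 - x ) - ( 1 - x ) ) == 1
stmt 1: x := x - x  -- replace 2 occurrence(s) of x with (x - x)
  => ( ( 1 - ( x - x ) ) - ( 1 - ( x - x ) ) ) == 1

Answer: ( ( 1 - ( x - x ) ) - ( 1 - ( x - x ) ) ) == 1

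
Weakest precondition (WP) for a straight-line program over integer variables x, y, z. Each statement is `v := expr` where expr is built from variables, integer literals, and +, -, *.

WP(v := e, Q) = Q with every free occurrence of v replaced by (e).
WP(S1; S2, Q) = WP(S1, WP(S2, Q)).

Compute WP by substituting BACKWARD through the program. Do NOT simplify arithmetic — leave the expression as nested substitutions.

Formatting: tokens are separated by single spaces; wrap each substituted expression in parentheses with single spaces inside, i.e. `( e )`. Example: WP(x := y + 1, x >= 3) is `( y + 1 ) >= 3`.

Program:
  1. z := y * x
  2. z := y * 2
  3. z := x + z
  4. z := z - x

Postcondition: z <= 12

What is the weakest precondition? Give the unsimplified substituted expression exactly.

post: z <= 12
stmt 4: z := z - x  -- replace 1 occurrence(s) of z with (z - x)
  => ( z - x ) <= 12
stmt 3: z := x + z  -- replace 1 occurrence(s) of z with (x + z)
  => ( ( x + z ) - x ) <= 12
stmt 2: z := y * 2  -- replace 1 occurrence(s) of z with (y * 2)
  => ( ( x + ( y * 2 ) ) - x ) <= 12
stmt 1: z := y * x  -- replace 0 occurrence(s) of z with (y * x)
  => ( ( x + ( y * 2 ) ) - x ) <= 12

Answer: ( ( x + ( y * 2 ) ) - x ) <= 12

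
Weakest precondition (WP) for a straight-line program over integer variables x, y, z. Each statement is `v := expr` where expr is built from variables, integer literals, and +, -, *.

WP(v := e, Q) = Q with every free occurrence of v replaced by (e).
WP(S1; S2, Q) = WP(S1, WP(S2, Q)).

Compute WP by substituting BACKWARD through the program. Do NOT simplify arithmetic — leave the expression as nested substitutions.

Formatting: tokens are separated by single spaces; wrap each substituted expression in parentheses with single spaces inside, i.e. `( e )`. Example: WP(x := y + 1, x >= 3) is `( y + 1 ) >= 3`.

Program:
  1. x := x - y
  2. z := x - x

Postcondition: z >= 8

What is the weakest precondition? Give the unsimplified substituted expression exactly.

Answer: ( ( x - y ) - ( x - y ) ) >= 8

Derivation:
post: z >= 8
stmt 2: z := x - x  -- replace 1 occurrence(s) of z with (x - x)
  => ( x - x ) >= 8
stmt 1: x := x - y  -- replace 2 occurrence(s) of x with (x - y)
  => ( ( x - y ) - ( x - y ) ) >= 8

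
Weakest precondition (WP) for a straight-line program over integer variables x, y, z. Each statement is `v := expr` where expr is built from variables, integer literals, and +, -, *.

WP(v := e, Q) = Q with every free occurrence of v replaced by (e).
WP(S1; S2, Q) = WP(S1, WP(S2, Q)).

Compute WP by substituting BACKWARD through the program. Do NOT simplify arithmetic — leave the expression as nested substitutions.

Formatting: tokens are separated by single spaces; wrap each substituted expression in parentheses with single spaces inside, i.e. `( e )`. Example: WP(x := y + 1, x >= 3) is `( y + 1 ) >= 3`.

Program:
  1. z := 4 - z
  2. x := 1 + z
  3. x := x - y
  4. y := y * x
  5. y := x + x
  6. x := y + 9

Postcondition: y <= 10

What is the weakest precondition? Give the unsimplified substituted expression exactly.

post: y <= 10
stmt 6: x := y + 9  -- replace 0 occurrence(s) of x with (y + 9)
  => y <= 10
stmt 5: y := x + x  -- replace 1 occurrence(s) of y with (x + x)
  => ( x + x ) <= 10
stmt 4: y := y * x  -- replace 0 occurrence(s) of y with (y * x)
  => ( x + x ) <= 10
stmt 3: x := x - y  -- replace 2 occurrence(s) of x with (x - y)
  => ( ( x - y ) + ( x - y ) ) <= 10
stmt 2: x := 1 + z  -- replace 2 occurrence(s) of x with (1 + z)
  => ( ( ( 1 + z ) - y ) + ( ( 1 + z ) - y ) ) <= 10
stmt 1: z := 4 - z  -- replace 2 occurrence(s) of z with (4 - z)
  => ( ( ( 1 + ( 4 - z ) ) - y ) + ( ( 1 + ( 4 - z ) ) - y ) ) <= 10

Answer: ( ( ( 1 + ( 4 - z ) ) - y ) + ( ( 1 + ( 4 - z ) ) - y ) ) <= 10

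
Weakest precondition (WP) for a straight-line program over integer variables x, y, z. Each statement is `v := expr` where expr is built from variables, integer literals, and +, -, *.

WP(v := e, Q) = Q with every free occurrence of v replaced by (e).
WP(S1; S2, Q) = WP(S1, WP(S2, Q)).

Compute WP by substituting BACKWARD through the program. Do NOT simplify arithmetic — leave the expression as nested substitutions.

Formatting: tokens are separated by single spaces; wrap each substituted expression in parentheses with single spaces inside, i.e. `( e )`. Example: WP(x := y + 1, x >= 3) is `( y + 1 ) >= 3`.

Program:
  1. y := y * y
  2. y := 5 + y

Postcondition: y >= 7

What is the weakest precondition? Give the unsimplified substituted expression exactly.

Answer: ( 5 + ( y * y ) ) >= 7

Derivation:
post: y >= 7
stmt 2: y := 5 + y  -- replace 1 occurrence(s) of y with (5 + y)
  => ( 5 + y ) >= 7
stmt 1: y := y * y  -- replace 1 occurrence(s) of y with (y * y)
  => ( 5 + ( y * y ) ) >= 7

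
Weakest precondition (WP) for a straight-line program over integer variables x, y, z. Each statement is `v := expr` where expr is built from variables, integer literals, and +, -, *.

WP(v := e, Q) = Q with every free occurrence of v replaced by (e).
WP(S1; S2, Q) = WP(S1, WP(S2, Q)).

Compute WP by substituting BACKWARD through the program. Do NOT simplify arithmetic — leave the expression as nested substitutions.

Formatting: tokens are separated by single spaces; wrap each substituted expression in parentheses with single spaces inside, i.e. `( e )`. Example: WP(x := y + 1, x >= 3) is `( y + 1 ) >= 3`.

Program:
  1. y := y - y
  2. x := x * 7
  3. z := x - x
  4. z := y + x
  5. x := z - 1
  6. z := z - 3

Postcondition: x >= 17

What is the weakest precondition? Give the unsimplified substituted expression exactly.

post: x >= 17
stmt 6: z := z - 3  -- replace 0 occurrence(s) of z with (z - 3)
  => x >= 17
stmt 5: x := z - 1  -- replace 1 occurrence(s) of x with (z - 1)
  => ( z - 1 ) >= 17
stmt 4: z := y + x  -- replace 1 occurrence(s) of z with (y + x)
  => ( ( y + x ) - 1 ) >= 17
stmt 3: z := x - x  -- replace 0 occurrence(s) of z with (x - x)
  => ( ( y + x ) - 1 ) >= 17
stmt 2: x := x * 7  -- replace 1 occurrence(s) of x with (x * 7)
  => ( ( y + ( x * 7 ) ) - 1 ) >= 17
stmt 1: y := y - y  -- replace 1 occurrence(s) of y with (y - y)
  => ( ( ( y - y ) + ( x * 7 ) ) - 1 ) >= 17

Answer: ( ( ( y - y ) + ( x * 7 ) ) - 1 ) >= 17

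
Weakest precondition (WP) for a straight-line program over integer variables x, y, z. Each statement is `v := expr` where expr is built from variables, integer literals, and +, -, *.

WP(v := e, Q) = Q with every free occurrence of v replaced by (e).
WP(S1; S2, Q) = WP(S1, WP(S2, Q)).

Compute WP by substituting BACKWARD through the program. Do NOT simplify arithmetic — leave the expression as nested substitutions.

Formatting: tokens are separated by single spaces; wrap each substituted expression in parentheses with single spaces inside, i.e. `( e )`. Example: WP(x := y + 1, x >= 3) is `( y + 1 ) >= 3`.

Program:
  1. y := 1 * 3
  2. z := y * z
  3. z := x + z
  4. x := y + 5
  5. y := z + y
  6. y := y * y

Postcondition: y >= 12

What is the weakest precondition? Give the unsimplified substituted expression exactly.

Answer: ( ( ( x + ( ( 1 * 3 ) * z ) ) + ( 1 * 3 ) ) * ( ( x + ( ( 1 * 3 ) * z ) ) + ( 1 * 3 ) ) ) >= 12

Derivation:
post: y >= 12
stmt 6: y := y * y  -- replace 1 occurrence(s) of y with (y * y)
  => ( y * y ) >= 12
stmt 5: y := z + y  -- replace 2 occurrence(s) of y with (z + y)
  => ( ( z + y ) * ( z + y ) ) >= 12
stmt 4: x := y + 5  -- replace 0 occurrence(s) of x with (y + 5)
  => ( ( z + y ) * ( z + y ) ) >= 12
stmt 3: z := x + z  -- replace 2 occurrence(s) of z with (x + z)
  => ( ( ( x + z ) + y ) * ( ( x + z ) + y ) ) >= 12
stmt 2: z := y * z  -- replace 2 occurrence(s) of z with (y * z)
  => ( ( ( x + ( y * z ) ) + y ) * ( ( x + ( y * z ) ) + y ) ) >= 12
stmt 1: y := 1 * 3  -- replace 4 occurrence(s) of y with (1 * 3)
  => ( ( ( x + ( ( 1 * 3 ) * z ) ) + ( 1 * 3 ) ) * ( ( x + ( ( 1 * 3 ) * z ) ) + ( 1 * 3 ) ) ) >= 12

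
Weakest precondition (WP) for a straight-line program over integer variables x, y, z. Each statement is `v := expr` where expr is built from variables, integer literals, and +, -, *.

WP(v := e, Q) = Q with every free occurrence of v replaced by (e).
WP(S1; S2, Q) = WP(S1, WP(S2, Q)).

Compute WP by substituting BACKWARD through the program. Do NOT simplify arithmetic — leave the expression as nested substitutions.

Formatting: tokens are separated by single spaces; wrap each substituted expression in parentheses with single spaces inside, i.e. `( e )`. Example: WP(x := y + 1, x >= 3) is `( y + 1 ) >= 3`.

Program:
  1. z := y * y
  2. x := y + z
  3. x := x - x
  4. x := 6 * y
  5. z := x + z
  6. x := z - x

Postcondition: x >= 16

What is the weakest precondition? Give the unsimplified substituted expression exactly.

post: x >= 16
stmt 6: x := z - x  -- replace 1 occurrence(s) of x with (z - x)
  => ( z - x ) >= 16
stmt 5: z := x + z  -- replace 1 occurrence(s) of z with (x + z)
  => ( ( x + z ) - x ) >= 16
stmt 4: x := 6 * y  -- replace 2 occurrence(s) of x with (6 * y)
  => ( ( ( 6 * y ) + z ) - ( 6 * y ) ) >= 16
stmt 3: x := x - x  -- replace 0 occurrence(s) of x with (x - x)
  => ( ( ( 6 * y ) + z ) - ( 6 * y ) ) >= 16
stmt 2: x := y + z  -- replace 0 occurrence(s) of x with (y + z)
  => ( ( ( 6 * y ) + z ) - ( 6 * y ) ) >= 16
stmt 1: z := y * y  -- replace 1 occurrence(s) of z with (y * y)
  => ( ( ( 6 * y ) + ( y * y ) ) - ( 6 * y ) ) >= 16

Answer: ( ( ( 6 * y ) + ( y * y ) ) - ( 6 * y ) ) >= 16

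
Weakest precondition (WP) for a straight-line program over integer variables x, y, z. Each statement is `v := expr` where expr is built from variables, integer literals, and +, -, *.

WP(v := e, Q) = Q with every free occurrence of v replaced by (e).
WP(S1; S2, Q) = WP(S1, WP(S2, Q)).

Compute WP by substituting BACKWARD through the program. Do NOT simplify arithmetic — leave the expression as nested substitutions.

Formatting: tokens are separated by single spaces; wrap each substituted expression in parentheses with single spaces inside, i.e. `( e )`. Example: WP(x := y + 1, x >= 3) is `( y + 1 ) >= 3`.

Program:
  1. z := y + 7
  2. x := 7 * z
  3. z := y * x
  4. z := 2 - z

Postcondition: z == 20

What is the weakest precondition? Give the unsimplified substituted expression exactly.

post: z == 20
stmt 4: z := 2 - z  -- replace 1 occurrence(s) of z with (2 - z)
  => ( 2 - z ) == 20
stmt 3: z := y * x  -- replace 1 occurrence(s) of z with (y * x)
  => ( 2 - ( y * x ) ) == 20
stmt 2: x := 7 * z  -- replace 1 occurrence(s) of x with (7 * z)
  => ( 2 - ( y * ( 7 * z ) ) ) == 20
stmt 1: z := y + 7  -- replace 1 occurrence(s) of z with (y + 7)
  => ( 2 - ( y * ( 7 * ( y + 7 ) ) ) ) == 20

Answer: ( 2 - ( y * ( 7 * ( y + 7 ) ) ) ) == 20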